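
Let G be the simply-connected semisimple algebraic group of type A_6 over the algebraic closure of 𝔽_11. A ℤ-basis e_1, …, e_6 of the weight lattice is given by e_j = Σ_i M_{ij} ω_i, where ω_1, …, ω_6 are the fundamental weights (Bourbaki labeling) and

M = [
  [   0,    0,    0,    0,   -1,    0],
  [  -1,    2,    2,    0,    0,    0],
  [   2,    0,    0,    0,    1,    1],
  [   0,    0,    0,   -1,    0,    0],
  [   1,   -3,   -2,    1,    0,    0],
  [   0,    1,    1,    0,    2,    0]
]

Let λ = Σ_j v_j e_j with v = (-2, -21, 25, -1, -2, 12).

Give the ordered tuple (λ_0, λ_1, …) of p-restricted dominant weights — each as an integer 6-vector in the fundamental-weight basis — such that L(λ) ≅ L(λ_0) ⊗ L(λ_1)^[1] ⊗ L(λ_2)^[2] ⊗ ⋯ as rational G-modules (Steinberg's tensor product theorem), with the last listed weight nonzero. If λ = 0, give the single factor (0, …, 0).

Change of basis e → ω: c = M·v where v = (-2, -21, 25, -1, -2, 12):
  c_1 = 0*-2 + 0*-21 + 0*25 + 0*-1 + -1*-2 + 0*12 = 2
  c_2 = -1*-2 + 2*-21 + 2*25 + 0*-1 + 0*-2 + 0*12 = 10
  c_3 = 2*-2 + 0*-21 + 0*25 + 0*-1 + 1*-2 + 1*12 = 6
  c_4 = 0*-2 + 0*-21 + 0*25 + -1*-1 + 0*-2 + 0*12 = 1
  c_5 = 1*-2 + -3*-21 + -2*25 + 1*-1 + 0*-2 + 0*12 = 10
  c_6 = 0*-2 + 1*-21 + 1*25 + 0*-1 + 2*-2 + 0*12 = 0
Base-11 expansion of each c_i:
  c_1 = 2 = 2·11^0
  c_2 = 10 = 10·11^0
  c_3 = 6 = 6·11^0
  c_4 = 1 = 1·11^0
  c_5 = 10 = 10·11^0
  c_6 = 0
Factor λ_0 = (2, 10, 6, 1, 10, 0)

((2, 10, 6, 1, 10, 0),)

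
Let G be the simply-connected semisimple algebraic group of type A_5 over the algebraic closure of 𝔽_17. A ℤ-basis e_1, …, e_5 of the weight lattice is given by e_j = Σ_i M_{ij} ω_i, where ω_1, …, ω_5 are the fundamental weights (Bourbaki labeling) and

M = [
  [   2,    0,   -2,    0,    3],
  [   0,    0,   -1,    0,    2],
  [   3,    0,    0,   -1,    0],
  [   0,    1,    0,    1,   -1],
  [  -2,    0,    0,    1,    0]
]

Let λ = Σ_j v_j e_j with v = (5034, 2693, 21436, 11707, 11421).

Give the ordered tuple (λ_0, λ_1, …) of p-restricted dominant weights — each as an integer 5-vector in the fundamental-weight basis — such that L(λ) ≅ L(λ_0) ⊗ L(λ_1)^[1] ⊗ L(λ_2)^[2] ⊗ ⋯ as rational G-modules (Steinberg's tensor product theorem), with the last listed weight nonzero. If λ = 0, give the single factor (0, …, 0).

Change of basis e → ω: c = M·v where v = (5034, 2693, 21436, 11707, 11421):
  c_1 = (2)·(5034) + (0)·(2693) + (-2)·(21436) + (0)·(11707) + (3)·(11421) = 1459
  c_2 = (0)·(5034) + (0)·(2693) + (-1)·(21436) + (0)·(11707) + (2)·(11421) = 1406
  c_3 = (3)·(5034) + (0)·(2693) + (0)·(21436) + (-1)·(11707) + (0)·(11421) = 3395
  c_4 = (0)·(5034) + (1)·(2693) + (0)·(21436) + (1)·(11707) + (-1)·(11421) = 2979
  c_5 = (-2)·(5034) + (0)·(2693) + (0)·(21436) + (1)·(11707) + (0)·(11421) = 1639
Writing each c_i in base p = 17:
  c_1 = 1459 = 14·17^0 + 0·17^1 + 5·17^2
  c_2 = 1406 = 12·17^0 + 14·17^1 + 4·17^2
  c_3 = 3395 = 12·17^0 + 12·17^1 + 11·17^2
  c_4 = 2979 = 4·17^0 + 5·17^1 + 10·17^2
  c_5 = 1639 = 7·17^0 + 11·17^1 + 5·17^2
p-restricted factor λ_0 = (14, 12, 12, 4, 7)
p-restricted factor λ_1 = (0, 14, 12, 5, 11)
p-restricted factor λ_2 = (5, 4, 11, 10, 5)

((14, 12, 12, 4, 7), (0, 14, 12, 5, 11), (5, 4, 11, 10, 5))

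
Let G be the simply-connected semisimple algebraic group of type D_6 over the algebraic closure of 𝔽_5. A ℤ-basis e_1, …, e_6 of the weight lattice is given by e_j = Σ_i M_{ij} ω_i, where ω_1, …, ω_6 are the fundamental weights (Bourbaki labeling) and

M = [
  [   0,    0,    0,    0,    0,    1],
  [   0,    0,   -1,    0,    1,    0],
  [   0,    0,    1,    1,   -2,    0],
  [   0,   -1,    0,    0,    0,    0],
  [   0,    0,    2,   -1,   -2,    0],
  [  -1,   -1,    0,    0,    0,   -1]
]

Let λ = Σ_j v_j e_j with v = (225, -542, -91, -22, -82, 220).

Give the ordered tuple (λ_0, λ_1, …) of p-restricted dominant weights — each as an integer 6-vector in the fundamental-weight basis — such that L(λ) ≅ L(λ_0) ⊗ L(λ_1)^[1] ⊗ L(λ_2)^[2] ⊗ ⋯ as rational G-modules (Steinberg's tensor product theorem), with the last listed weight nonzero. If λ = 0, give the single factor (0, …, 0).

((0, 4, 1, 2, 4, 2), (4, 1, 0, 3, 0, 4), (3, 0, 2, 1, 0, 3), (1, 0, 0, 4, 0, 0))

Converting to the ω-basis (c_i = row i of M dotted with v = (225, -542, -91, -22, -82, 220)):
  c_1 = 0*225 + 0*-542 + 0*-91 + 0*-22 + 0*-82 + 1*220 = 220
  c_2 = 0*225 + 0*-542 + -1*-91 + 0*-22 + 1*-82 + 0*220 = 9
  c_3 = 0*225 + 0*-542 + 1*-91 + 1*-22 + -2*-82 + 0*220 = 51
  c_4 = 0*225 + -1*-542 + 0*-91 + 0*-22 + 0*-82 + 0*220 = 542
  c_5 = 0*225 + 0*-542 + 2*-91 + -1*-22 + -2*-82 + 0*220 = 4
  c_6 = -1*225 + -1*-542 + 0*-91 + 0*-22 + 0*-82 + -1*220 = 97
Base-5 expansion of each c_i:
  c_1 = 220 = 0·5^0 + 4·5^1 + 3·5^2 + 1·5^3
  c_2 = 9 = 4·5^0 + 1·5^1
  c_3 = 51 = 1·5^0 + 0·5^1 + 2·5^2
  c_4 = 542 = 2·5^0 + 3·5^1 + 1·5^2 + 4·5^3
  c_5 = 4 = 4·5^0
  c_6 = 97 = 2·5^0 + 4·5^1 + 3·5^2
p-restricted factor λ_0 = (0, 4, 1, 2, 4, 2)
p-restricted factor λ_1 = (4, 1, 0, 3, 0, 4)
p-restricted factor λ_2 = (3, 0, 2, 1, 0, 3)
p-restricted factor λ_3 = (1, 0, 0, 4, 0, 0)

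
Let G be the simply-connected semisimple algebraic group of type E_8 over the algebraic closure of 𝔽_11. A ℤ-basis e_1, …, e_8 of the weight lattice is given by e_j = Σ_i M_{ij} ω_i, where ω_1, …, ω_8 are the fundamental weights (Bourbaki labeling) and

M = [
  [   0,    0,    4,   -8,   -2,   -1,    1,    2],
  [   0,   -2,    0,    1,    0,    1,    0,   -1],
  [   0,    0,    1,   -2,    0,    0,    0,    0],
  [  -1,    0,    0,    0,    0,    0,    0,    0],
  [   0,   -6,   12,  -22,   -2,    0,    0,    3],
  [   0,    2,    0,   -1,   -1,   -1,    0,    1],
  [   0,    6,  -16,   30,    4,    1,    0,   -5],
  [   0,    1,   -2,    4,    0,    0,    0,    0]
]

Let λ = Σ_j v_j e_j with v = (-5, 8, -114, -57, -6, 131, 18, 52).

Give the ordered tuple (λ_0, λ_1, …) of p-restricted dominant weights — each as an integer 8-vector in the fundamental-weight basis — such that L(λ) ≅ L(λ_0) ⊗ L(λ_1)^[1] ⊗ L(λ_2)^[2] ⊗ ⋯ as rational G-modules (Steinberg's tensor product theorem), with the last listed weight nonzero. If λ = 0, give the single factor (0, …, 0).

Compute c_i = Σ_j M_{ij} v_j with v = (-5, 8, -114, -57, -6, 131, 18, 52):
  c_1 = (0)·(-5) + 0·8 + (4)·(-114) + (-8)·(-57) + (-2)·(-6) + (-1)·(131) + 1·18 + 2·52 = 3
  c_2 = (0)·(-5) + (-2)·(8) + (0)·(-114) + (1)·(-57) + (0)·(-6) + 1·131 + 0·18 + (-1)·(52) = 6
  c_3 = (0)·(-5) + 0·8 + (1)·(-114) + (-2)·(-57) + (0)·(-6) + 0·131 + 0·18 + 0·52 = 0
  c_4 = (-1)·(-5) + 0·8 + (0)·(-114) + (0)·(-57) + (0)·(-6) + 0·131 + 0·18 + 0·52 = 5
  c_5 = (0)·(-5) + (-6)·(8) + (12)·(-114) + (-22)·(-57) + (-2)·(-6) + 0·131 + 0·18 + 3·52 = 6
  c_6 = (0)·(-5) + 2·8 + (0)·(-114) + (-1)·(-57) + (-1)·(-6) + (-1)·(131) + 0·18 + 1·52 = 0
  c_7 = (0)·(-5) + 6·8 + (-16)·(-114) + (30)·(-57) + (4)·(-6) + 1·131 + 0·18 + (-5)·(52) = 9
  c_8 = (0)·(-5) + 1·8 + (-2)·(-114) + (4)·(-57) + (0)·(-6) + 0·131 + 0·18 + 0·52 = 8
p = 11; digits c_i = Σ_j d_{ij}·11^j, 0 ≤ d_{ij} < 11:
  c_1 = 3 = 3·11^0
  c_2 = 6 = 6·11^0
  c_3 = 0
  c_4 = 5 = 5·11^0
  c_5 = 6 = 6·11^0
  c_6 = 0
  c_7 = 9 = 9·11^0
  c_8 = 8 = 8·11^0
λ_0 = (3, 6, 0, 5, 6, 0, 9, 8)

((3, 6, 0, 5, 6, 0, 9, 8),)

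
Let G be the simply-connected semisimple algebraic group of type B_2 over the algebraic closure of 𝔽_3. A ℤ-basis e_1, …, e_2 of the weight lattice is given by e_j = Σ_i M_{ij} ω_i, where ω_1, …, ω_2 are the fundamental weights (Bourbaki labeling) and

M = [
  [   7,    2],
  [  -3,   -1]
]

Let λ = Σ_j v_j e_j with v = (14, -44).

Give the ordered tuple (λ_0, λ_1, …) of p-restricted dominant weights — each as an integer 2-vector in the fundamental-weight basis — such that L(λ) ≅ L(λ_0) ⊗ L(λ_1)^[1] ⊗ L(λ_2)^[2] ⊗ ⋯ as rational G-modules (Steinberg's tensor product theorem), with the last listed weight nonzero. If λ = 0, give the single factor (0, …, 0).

((1, 2), (0, 0), (1, 0))

Change of basis e → ω: c = M·v where v = (14, -44):
  c_1 = 7·14 + (2)·(-44) = 10
  c_2 = (-3)·(14) + (-1)·(-44) = 2
Writing each c_i in base p = 3:
  c_1 = 10 = 1·3^0 + 0·3^1 + 1·3^2
  c_2 = 2 = 2·3^0
p-restricted factor λ_0 = (1, 2)
p-restricted factor λ_1 = (0, 0)
p-restricted factor λ_2 = (1, 0)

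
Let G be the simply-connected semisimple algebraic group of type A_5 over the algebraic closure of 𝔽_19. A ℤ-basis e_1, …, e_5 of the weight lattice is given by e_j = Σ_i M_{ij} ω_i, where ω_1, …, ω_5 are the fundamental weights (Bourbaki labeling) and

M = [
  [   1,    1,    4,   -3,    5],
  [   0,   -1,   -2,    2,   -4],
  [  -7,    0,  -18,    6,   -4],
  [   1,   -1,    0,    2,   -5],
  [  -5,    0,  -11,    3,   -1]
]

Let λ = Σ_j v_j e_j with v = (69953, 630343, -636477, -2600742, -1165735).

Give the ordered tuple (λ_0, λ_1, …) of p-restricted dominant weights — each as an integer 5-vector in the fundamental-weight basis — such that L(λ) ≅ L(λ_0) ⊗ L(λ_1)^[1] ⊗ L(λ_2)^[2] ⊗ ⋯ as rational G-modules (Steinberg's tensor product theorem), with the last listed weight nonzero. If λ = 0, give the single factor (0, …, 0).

ω-coordinates c = M·v, v = (69953, 630343, -636477, -2600742, -1165735):
  c_1 = 1*69953 + 1*630343 + 4*-636477 + -3*-2600742 + 5*-1165735 = 127939
  c_2 = 0*69953 + -1*630343 + -2*-636477 + 2*-2600742 + -4*-1165735 = 104067
  c_3 = -7*69953 + 0*630343 + -18*-636477 + 6*-2600742 + -4*-1165735 = 25403
  c_4 = 1*69953 + -1*630343 + 0*-636477 + 2*-2600742 + -5*-1165735 = 66801
  c_5 = -5*69953 + 0*630343 + -11*-636477 + 3*-2600742 + -1*-1165735 = 14991
Expand coordinatewise in base 19:
  c_1 = 127939 = 12·19^0 + 7·19^1 + 12·19^2 + 18·19^3
  c_2 = 104067 = 4·19^0 + 5·19^1 + 3·19^2 + 15·19^3
  c_3 = 25403 = 0·19^0 + 7·19^1 + 13·19^2 + 3·19^3
  c_4 = 66801 = 16·19^0 + 0·19^1 + 14·19^2 + 9·19^3
  c_5 = 14991 = 0·19^0 + 10·19^1 + 3·19^2 + 2·19^3
p-restricted factor λ_0 = (12, 4, 0, 16, 0)
p-restricted factor λ_1 = (7, 5, 7, 0, 10)
p-restricted factor λ_2 = (12, 3, 13, 14, 3)
p-restricted factor λ_3 = (18, 15, 3, 9, 2)

((12, 4, 0, 16, 0), (7, 5, 7, 0, 10), (12, 3, 13, 14, 3), (18, 15, 3, 9, 2))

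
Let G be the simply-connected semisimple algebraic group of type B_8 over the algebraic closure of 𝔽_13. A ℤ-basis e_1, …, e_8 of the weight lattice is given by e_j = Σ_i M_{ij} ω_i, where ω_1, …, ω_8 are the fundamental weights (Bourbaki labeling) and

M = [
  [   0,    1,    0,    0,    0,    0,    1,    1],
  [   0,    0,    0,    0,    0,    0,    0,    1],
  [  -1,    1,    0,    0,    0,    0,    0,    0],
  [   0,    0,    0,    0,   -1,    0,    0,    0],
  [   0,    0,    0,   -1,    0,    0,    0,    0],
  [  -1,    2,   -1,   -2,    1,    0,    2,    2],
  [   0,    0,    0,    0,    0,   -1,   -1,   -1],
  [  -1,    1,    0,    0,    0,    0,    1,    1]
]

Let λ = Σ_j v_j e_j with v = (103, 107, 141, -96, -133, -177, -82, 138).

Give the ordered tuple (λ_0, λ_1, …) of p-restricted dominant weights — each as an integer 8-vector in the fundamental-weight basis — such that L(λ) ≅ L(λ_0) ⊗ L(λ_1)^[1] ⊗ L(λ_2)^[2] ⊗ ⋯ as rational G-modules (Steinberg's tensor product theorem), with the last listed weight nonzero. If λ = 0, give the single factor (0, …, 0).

((7, 8, 4, 3, 5, 11, 4, 8), (12, 10, 0, 10, 7, 10, 9, 4))

Change of basis e → ω: c = M·v where v = (103, 107, 141, -96, -133, -177, -82, 138):
  c_1 = (0)·(103) + (1)·(107) + (0)·(141) + (0)·(-96) + (0)·(-133) + (0)·(-177) + (1)·(-82) + (1)·(138) = 163
  c_2 = (0)·(103) + (0)·(107) + (0)·(141) + (0)·(-96) + (0)·(-133) + (0)·(-177) + (0)·(-82) + (1)·(138) = 138
  c_3 = (-1)·(103) + (1)·(107) + (0)·(141) + (0)·(-96) + (0)·(-133) + (0)·(-177) + (0)·(-82) + (0)·(138) = 4
  c_4 = (0)·(103) + (0)·(107) + (0)·(141) + (0)·(-96) + (-1)·(-133) + (0)·(-177) + (0)·(-82) + (0)·(138) = 133
  c_5 = (0)·(103) + (0)·(107) + (0)·(141) + (-1)·(-96) + (0)·(-133) + (0)·(-177) + (0)·(-82) + (0)·(138) = 96
  c_6 = (-1)·(103) + (2)·(107) + (-1)·(141) + (-2)·(-96) + (1)·(-133) + (0)·(-177) + (2)·(-82) + (2)·(138) = 141
  c_7 = (0)·(103) + (0)·(107) + (0)·(141) + (0)·(-96) + (0)·(-133) + (-1)·(-177) + (-1)·(-82) + (-1)·(138) = 121
  c_8 = (-1)·(103) + (1)·(107) + (0)·(141) + (0)·(-96) + (0)·(-133) + (0)·(-177) + (1)·(-82) + (1)·(138) = 60
Writing each c_i in base p = 13:
  c_1 = 163 = 7·13^0 + 12·13^1
  c_2 = 138 = 8·13^0 + 10·13^1
  c_3 = 4 = 4·13^0
  c_4 = 133 = 3·13^0 + 10·13^1
  c_5 = 96 = 5·13^0 + 7·13^1
  c_6 = 141 = 11·13^0 + 10·13^1
  c_7 = 121 = 4·13^0 + 9·13^1
  c_8 = 60 = 8·13^0 + 4·13^1
p-restricted factor λ_0 = (7, 8, 4, 3, 5, 11, 4, 8)
p-restricted factor λ_1 = (12, 10, 0, 10, 7, 10, 9, 4)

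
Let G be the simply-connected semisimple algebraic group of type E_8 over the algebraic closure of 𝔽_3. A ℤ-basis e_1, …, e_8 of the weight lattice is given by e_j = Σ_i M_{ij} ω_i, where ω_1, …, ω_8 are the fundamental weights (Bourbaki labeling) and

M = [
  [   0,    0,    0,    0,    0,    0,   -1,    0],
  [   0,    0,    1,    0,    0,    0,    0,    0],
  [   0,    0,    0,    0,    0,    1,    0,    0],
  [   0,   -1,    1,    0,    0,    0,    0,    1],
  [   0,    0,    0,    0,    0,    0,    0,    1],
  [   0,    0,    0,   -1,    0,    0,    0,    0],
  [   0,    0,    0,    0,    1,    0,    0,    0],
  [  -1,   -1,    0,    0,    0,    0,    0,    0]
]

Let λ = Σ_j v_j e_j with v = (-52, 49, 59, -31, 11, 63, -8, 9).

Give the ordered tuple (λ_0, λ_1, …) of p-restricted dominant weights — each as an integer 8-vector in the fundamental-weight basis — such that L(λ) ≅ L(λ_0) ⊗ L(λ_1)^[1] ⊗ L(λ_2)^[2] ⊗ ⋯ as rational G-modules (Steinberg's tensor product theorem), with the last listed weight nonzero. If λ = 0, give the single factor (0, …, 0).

((2, 2, 0, 1, 0, 1, 2, 0), (2, 1, 0, 0, 0, 1, 0, 1), (0, 0, 1, 2, 1, 0, 1, 0), (0, 2, 2, 0, 0, 1, 0, 0))

Change of basis e → ω: c = M·v where v = (-52, 49, 59, -31, 11, 63, -8, 9):
  c_1 = (0)·(-52) + 0·49 + 0·59 + (0)·(-31) + 0·11 + 0·63 + (-1)·(-8) + 0·9 = 8
  c_2 = (0)·(-52) + 0·49 + 1·59 + (0)·(-31) + 0·11 + 0·63 + (0)·(-8) + 0·9 = 59
  c_3 = (0)·(-52) + 0·49 + 0·59 + (0)·(-31) + 0·11 + 1·63 + (0)·(-8) + 0·9 = 63
  c_4 = (0)·(-52) + (-1)·(49) + 1·59 + (0)·(-31) + 0·11 + 0·63 + (0)·(-8) + 1·9 = 19
  c_5 = (0)·(-52) + 0·49 + 0·59 + (0)·(-31) + 0·11 + 0·63 + (0)·(-8) + 1·9 = 9
  c_6 = (0)·(-52) + 0·49 + 0·59 + (-1)·(-31) + 0·11 + 0·63 + (0)·(-8) + 0·9 = 31
  c_7 = (0)·(-52) + 0·49 + 0·59 + (0)·(-31) + 1·11 + 0·63 + (0)·(-8) + 0·9 = 11
  c_8 = (-1)·(-52) + (-1)·(49) + 0·59 + (0)·(-31) + 0·11 + 0·63 + (0)·(-8) + 0·9 = 3
p = 3; digits c_i = Σ_j d_{ij}·3^j, 0 ≤ d_{ij} < 3:
  c_1 = 8 = 2·3^0 + 2·3^1
  c_2 = 59 = 2·3^0 + 1·3^1 + 0·3^2 + 2·3^3
  c_3 = 63 = 0·3^0 + 0·3^1 + 1·3^2 + 2·3^3
  c_4 = 19 = 1·3^0 + 0·3^1 + 2·3^2
  c_5 = 9 = 0·3^0 + 0·3^1 + 1·3^2
  c_6 = 31 = 1·3^0 + 1·3^1 + 0·3^2 + 1·3^3
  c_7 = 11 = 2·3^0 + 0·3^1 + 1·3^2
  c_8 = 3 = 0·3^0 + 1·3^1
Factor λ_0 = (2, 2, 0, 1, 0, 1, 2, 0)
Factor λ_1 = (2, 1, 0, 0, 0, 1, 0, 1)
Factor λ_2 = (0, 0, 1, 2, 1, 0, 1, 0)
Factor λ_3 = (0, 2, 2, 0, 0, 1, 0, 0)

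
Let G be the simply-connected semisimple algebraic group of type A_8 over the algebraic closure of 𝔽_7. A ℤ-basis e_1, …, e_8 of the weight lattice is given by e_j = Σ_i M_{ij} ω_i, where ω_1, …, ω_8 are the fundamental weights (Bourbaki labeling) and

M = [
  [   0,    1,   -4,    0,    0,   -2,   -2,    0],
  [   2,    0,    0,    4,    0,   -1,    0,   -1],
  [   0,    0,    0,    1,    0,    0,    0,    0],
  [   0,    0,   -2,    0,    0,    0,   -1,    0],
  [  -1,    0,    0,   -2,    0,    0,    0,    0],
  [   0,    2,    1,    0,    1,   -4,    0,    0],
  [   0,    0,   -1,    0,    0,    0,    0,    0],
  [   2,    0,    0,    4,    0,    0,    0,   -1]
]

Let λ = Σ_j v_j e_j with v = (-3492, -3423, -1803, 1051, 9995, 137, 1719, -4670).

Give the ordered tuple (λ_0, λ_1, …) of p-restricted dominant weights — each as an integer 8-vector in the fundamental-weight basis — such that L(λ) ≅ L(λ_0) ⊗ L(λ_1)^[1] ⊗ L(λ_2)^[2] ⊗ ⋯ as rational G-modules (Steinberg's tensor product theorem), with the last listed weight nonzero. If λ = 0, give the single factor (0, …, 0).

((0, 3, 1, 4, 4, 0, 4, 0), (4, 5, 3, 3, 2, 2, 5, 4), (1, 0, 0, 3, 0, 2, 1, 3), (0, 5, 3, 5, 4, 2, 5, 5))

In the fundamental-weight basis, λ has coordinates c = M·v (v = (-3492, -3423, -1803, 1051, 9995, 137, 1719, -4670)):
  c_1 = 0*-3492 + 1*-3423 + -4*-1803 + 0*1051 + 0*9995 + -2*137 + -2*1719 + 0*-4670 = 77
  c_2 = 2*-3492 + 0*-3423 + 0*-1803 + 4*1051 + 0*9995 + -1*137 + 0*1719 + -1*-4670 = 1753
  c_3 = 0*-3492 + 0*-3423 + 0*-1803 + 1*1051 + 0*9995 + 0*137 + 0*1719 + 0*-4670 = 1051
  c_4 = 0*-3492 + 0*-3423 + -2*-1803 + 0*1051 + 0*9995 + 0*137 + -1*1719 + 0*-4670 = 1887
  c_5 = -1*-3492 + 0*-3423 + 0*-1803 + -2*1051 + 0*9995 + 0*137 + 0*1719 + 0*-4670 = 1390
  c_6 = 0*-3492 + 2*-3423 + 1*-1803 + 0*1051 + 1*9995 + -4*137 + 0*1719 + 0*-4670 = 798
  c_7 = 0*-3492 + 0*-3423 + -1*-1803 + 0*1051 + 0*9995 + 0*137 + 0*1719 + 0*-4670 = 1803
  c_8 = 2*-3492 + 0*-3423 + 0*-1803 + 4*1051 + 0*9995 + 0*137 + 0*1719 + -1*-4670 = 1890
p = 7; digits c_i = Σ_j d_{ij}·7^j, 0 ≤ d_{ij} < 7:
  c_1 = 77 = 0·7^0 + 4·7^1 + 1·7^2
  c_2 = 1753 = 3·7^0 + 5·7^1 + 0·7^2 + 5·7^3
  c_3 = 1051 = 1·7^0 + 3·7^1 + 0·7^2 + 3·7^3
  c_4 = 1887 = 4·7^0 + 3·7^1 + 3·7^2 + 5·7^3
  c_5 = 1390 = 4·7^0 + 2·7^1 + 0·7^2 + 4·7^3
  c_6 = 798 = 0·7^0 + 2·7^1 + 2·7^2 + 2·7^3
  c_7 = 1803 = 4·7^0 + 5·7^1 + 1·7^2 + 5·7^3
  c_8 = 1890 = 0·7^0 + 4·7^1 + 3·7^2 + 5·7^3
p-restricted factor λ_0 = (0, 3, 1, 4, 4, 0, 4, 0)
p-restricted factor λ_1 = (4, 5, 3, 3, 2, 2, 5, 4)
p-restricted factor λ_2 = (1, 0, 0, 3, 0, 2, 1, 3)
p-restricted factor λ_3 = (0, 5, 3, 5, 4, 2, 5, 5)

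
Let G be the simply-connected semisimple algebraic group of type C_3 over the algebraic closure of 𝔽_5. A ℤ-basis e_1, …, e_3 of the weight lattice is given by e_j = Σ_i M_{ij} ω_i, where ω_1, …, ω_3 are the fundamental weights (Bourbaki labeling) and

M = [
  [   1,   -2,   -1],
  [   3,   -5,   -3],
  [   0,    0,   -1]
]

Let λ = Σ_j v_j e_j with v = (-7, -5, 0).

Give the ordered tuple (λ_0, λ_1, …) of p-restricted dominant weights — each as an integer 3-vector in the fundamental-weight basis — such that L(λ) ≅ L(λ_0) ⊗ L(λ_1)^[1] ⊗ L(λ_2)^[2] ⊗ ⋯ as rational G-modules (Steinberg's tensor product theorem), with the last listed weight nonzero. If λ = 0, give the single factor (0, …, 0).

((3, 4, 0),)

Change of basis e → ω: c = M·v where v = (-7, -5, 0):
  c_1 = 1*-7 + -2*-5 + -1*0 = 3
  c_2 = 3*-7 + -5*-5 + -3*0 = 4
  c_3 = 0*-7 + 0*-5 + -1*0 = 0
Writing each c_i in base p = 5:
  c_1 = 3 = 3·5^0
  c_2 = 4 = 4·5^0
  c_3 = 0
Factor λ_0 = (3, 4, 0)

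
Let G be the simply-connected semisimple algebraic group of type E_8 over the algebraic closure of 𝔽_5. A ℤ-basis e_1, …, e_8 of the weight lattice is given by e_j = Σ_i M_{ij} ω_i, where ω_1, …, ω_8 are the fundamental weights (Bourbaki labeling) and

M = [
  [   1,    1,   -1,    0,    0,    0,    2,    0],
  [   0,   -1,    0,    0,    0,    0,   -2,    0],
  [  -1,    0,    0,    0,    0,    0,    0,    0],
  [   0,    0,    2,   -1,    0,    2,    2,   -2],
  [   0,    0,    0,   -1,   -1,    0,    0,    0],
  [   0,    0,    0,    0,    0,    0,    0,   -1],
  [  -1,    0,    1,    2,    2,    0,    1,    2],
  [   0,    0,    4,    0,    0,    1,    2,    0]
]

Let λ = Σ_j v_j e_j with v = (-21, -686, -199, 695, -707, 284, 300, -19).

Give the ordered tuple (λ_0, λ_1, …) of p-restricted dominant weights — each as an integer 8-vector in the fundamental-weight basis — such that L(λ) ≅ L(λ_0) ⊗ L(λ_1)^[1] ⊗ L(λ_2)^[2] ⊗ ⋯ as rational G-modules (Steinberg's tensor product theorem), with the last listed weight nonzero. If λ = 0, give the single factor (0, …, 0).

((2, 1, 1, 3, 2, 4, 0, 3), (3, 2, 4, 2, 2, 3, 2, 2), (3, 3, 0, 4, 0, 0, 2, 3))

In the fundamental-weight basis, λ has coordinates c = M·v (v = (-21, -686, -199, 695, -707, 284, 300, -19)):
  c_1 = (1)·(-21) + (1)·(-686) + (-1)·(-199) + (0)·(695) + (0)·(-707) + (0)·(284) + (2)·(300) + (0)·(-19) = 92
  c_2 = (0)·(-21) + (-1)·(-686) + (0)·(-199) + (0)·(695) + (0)·(-707) + (0)·(284) + (-2)·(300) + (0)·(-19) = 86
  c_3 = (-1)·(-21) + (0)·(-686) + (0)·(-199) + (0)·(695) + (0)·(-707) + (0)·(284) + (0)·(300) + (0)·(-19) = 21
  c_4 = (0)·(-21) + (0)·(-686) + (2)·(-199) + (-1)·(695) + (0)·(-707) + (2)·(284) + (2)·(300) + (-2)·(-19) = 113
  c_5 = (0)·(-21) + (0)·(-686) + (0)·(-199) + (-1)·(695) + (-1)·(-707) + (0)·(284) + (0)·(300) + (0)·(-19) = 12
  c_6 = (0)·(-21) + (0)·(-686) + (0)·(-199) + (0)·(695) + (0)·(-707) + (0)·(284) + (0)·(300) + (-1)·(-19) = 19
  c_7 = (-1)·(-21) + (0)·(-686) + (1)·(-199) + (2)·(695) + (2)·(-707) + (0)·(284) + (1)·(300) + (2)·(-19) = 60
  c_8 = (0)·(-21) + (0)·(-686) + (4)·(-199) + (0)·(695) + (0)·(-707) + (1)·(284) + (2)·(300) + (0)·(-19) = 88
Base-5 expansion of each c_i:
  c_1 = 92 = 2·5^0 + 3·5^1 + 3·5^2
  c_2 = 86 = 1·5^0 + 2·5^1 + 3·5^2
  c_3 = 21 = 1·5^0 + 4·5^1
  c_4 = 113 = 3·5^0 + 2·5^1 + 4·5^2
  c_5 = 12 = 2·5^0 + 2·5^1
  c_6 = 19 = 4·5^0 + 3·5^1
  c_7 = 60 = 0·5^0 + 2·5^1 + 2·5^2
  c_8 = 88 = 3·5^0 + 2·5^1 + 3·5^2
λ_0 = (2, 1, 1, 3, 2, 4, 0, 3)
λ_1 = (3, 2, 4, 2, 2, 3, 2, 2)
λ_2 = (3, 3, 0, 4, 0, 0, 2, 3)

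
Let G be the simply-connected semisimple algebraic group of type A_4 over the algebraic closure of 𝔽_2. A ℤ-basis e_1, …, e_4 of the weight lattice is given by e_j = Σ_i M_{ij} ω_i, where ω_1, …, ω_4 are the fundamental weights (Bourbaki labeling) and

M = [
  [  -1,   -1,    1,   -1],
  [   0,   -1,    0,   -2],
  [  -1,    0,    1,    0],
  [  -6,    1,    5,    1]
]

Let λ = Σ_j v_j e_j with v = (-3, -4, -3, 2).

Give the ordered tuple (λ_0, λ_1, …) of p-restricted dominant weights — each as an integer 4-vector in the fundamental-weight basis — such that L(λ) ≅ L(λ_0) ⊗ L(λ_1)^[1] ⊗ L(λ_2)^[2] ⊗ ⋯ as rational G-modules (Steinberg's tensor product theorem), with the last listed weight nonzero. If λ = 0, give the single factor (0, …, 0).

Converting to the ω-basis (c_i = row i of M dotted with v = (-3, -4, -3, 2)):
  c_1 = -1*-3 + -1*-4 + 1*-3 + -1*2 = 2
  c_2 = 0*-3 + -1*-4 + 0*-3 + -2*2 = 0
  c_3 = -1*-3 + 0*-4 + 1*-3 + 0*2 = 0
  c_4 = -6*-3 + 1*-4 + 5*-3 + 1*2 = 1
Expand coordinatewise in base 2:
  c_1 = 2 = 0·2^0 + 1·2^1
  c_2 = 0
  c_3 = 0
  c_4 = 1 = 1·2^0
Factor λ_0 = (0, 0, 0, 1)
Factor λ_1 = (1, 0, 0, 0)

((0, 0, 0, 1), (1, 0, 0, 0))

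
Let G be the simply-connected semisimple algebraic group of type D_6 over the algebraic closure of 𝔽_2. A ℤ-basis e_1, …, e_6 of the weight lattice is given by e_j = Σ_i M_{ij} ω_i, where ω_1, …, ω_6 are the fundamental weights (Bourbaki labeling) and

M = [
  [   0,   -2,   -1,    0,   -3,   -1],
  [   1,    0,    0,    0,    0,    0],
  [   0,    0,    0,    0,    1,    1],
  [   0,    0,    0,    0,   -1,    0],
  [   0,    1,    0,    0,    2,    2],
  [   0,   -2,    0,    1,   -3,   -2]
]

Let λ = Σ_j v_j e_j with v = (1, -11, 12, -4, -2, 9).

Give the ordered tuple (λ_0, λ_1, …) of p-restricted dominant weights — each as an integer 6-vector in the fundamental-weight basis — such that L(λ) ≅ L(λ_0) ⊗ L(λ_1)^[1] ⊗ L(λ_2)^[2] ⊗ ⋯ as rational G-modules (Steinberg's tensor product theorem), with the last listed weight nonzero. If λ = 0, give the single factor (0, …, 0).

((1, 1, 1, 0, 1, 0), (1, 0, 1, 1, 1, 1), (1, 0, 1, 0, 0, 1))

In the fundamental-weight basis, λ has coordinates c = M·v (v = (1, -11, 12, -4, -2, 9)):
  c_1 = 0·1 + (-2)·(-11) + (-1)·(12) + (0)·(-4) + (-3)·(-2) + (-1)·(9) = 7
  c_2 = 1·1 + (0)·(-11) + 0·12 + (0)·(-4) + (0)·(-2) + 0·9 = 1
  c_3 = 0·1 + (0)·(-11) + 0·12 + (0)·(-4) + (1)·(-2) + 1·9 = 7
  c_4 = 0·1 + (0)·(-11) + 0·12 + (0)·(-4) + (-1)·(-2) + 0·9 = 2
  c_5 = 0·1 + (1)·(-11) + 0·12 + (0)·(-4) + (2)·(-2) + 2·9 = 3
  c_6 = 0·1 + (-2)·(-11) + 0·12 + (1)·(-4) + (-3)·(-2) + (-2)·(9) = 6
Base-2 expansion of each c_i:
  c_1 = 7 = 1·2^0 + 1·2^1 + 1·2^2
  c_2 = 1 = 1·2^0
  c_3 = 7 = 1·2^0 + 1·2^1 + 1·2^2
  c_4 = 2 = 0·2^0 + 1·2^1
  c_5 = 3 = 1·2^0 + 1·2^1
  c_6 = 6 = 0·2^0 + 1·2^1 + 1·2^2
λ_0 = (1, 1, 1, 0, 1, 0)
λ_1 = (1, 0, 1, 1, 1, 1)
λ_2 = (1, 0, 1, 0, 0, 1)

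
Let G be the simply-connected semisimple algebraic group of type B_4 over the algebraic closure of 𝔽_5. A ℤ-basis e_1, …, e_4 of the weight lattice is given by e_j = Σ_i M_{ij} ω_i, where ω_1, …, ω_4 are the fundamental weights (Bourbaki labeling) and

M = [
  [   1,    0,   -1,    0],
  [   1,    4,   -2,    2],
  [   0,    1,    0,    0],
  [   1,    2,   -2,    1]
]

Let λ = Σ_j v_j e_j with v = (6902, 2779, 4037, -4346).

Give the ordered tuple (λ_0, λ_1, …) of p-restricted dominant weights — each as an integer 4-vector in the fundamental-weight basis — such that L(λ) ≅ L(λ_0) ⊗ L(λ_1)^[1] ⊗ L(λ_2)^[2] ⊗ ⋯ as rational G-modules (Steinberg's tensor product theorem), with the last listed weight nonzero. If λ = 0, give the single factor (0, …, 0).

Compute c_i = Σ_j M_{ij} v_j with v = (6902, 2779, 4037, -4346):
  c_1 = 1*6902 + 0*2779 + -1*4037 + 0*-4346 = 2865
  c_2 = 1*6902 + 4*2779 + -2*4037 + 2*-4346 = 1252
  c_3 = 0*6902 + 1*2779 + 0*4037 + 0*-4346 = 2779
  c_4 = 1*6902 + 2*2779 + -2*4037 + 1*-4346 = 40
Expand coordinatewise in base 5:
  c_1 = 2865 = 0·5^0 + 3·5^1 + 4·5^2 + 2·5^3 + 4·5^4
  c_2 = 1252 = 2·5^0 + 0·5^1 + 0·5^2 + 0·5^3 + 2·5^4
  c_3 = 2779 = 4·5^0 + 0·5^1 + 1·5^2 + 2·5^3 + 4·5^4
  c_4 = 40 = 0·5^0 + 3·5^1 + 1·5^2
Factor λ_0 = (0, 2, 4, 0)
Factor λ_1 = (3, 0, 0, 3)
Factor λ_2 = (4, 0, 1, 1)
Factor λ_3 = (2, 0, 2, 0)
Factor λ_4 = (4, 2, 4, 0)

((0, 2, 4, 0), (3, 0, 0, 3), (4, 0, 1, 1), (2, 0, 2, 0), (4, 2, 4, 0))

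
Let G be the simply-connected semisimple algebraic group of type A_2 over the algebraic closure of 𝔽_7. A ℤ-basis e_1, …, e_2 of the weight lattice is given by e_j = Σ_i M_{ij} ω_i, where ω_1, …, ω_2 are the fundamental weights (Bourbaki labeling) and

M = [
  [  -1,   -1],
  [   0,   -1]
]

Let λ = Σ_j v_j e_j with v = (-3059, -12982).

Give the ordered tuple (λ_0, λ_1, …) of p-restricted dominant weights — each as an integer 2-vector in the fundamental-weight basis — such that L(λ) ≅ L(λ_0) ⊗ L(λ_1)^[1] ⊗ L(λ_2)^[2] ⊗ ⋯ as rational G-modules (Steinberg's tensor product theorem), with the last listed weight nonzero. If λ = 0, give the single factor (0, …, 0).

((4, 4), (2, 6), (5, 5), (4, 2), (6, 5))

ω-coordinates c = M·v, v = (-3059, -12982):
  c_1 = (-1)·(-3059) + (-1)·(-12982) = 16041
  c_2 = (0)·(-3059) + (-1)·(-12982) = 12982
Expand coordinatewise in base 7:
  c_1 = 16041 = 4·7^0 + 2·7^1 + 5·7^2 + 4·7^3 + 6·7^4
  c_2 = 12982 = 4·7^0 + 6·7^1 + 5·7^2 + 2·7^3 + 5·7^4
λ_0 = (4, 4)
λ_1 = (2, 6)
λ_2 = (5, 5)
λ_3 = (4, 2)
λ_4 = (6, 5)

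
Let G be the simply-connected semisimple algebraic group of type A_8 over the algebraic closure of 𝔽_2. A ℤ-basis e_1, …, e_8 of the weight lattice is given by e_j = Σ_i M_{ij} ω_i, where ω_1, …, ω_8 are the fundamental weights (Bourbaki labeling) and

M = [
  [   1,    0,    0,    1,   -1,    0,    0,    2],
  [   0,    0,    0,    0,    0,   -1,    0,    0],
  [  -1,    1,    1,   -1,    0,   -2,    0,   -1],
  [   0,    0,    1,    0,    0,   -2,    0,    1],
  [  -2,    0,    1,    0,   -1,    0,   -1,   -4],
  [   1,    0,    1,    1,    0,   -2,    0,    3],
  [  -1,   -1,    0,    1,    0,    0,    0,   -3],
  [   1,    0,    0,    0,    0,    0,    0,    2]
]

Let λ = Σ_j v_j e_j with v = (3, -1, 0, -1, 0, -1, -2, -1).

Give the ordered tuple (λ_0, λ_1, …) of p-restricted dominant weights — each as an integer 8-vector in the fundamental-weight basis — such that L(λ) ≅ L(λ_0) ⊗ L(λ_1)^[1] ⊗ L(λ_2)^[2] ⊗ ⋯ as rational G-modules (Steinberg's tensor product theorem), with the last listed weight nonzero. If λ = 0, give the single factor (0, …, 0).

Converting to the ω-basis (c_i = row i of M dotted with v = (3, -1, 0, -1, 0, -1, -2, -1)):
  c_1 = 1·3 + (0)·(-1) + 0·0 + (1)·(-1) + (-1)·(0) + (0)·(-1) + (0)·(-2) + (2)·(-1) = 0
  c_2 = 0·3 + (0)·(-1) + 0·0 + (0)·(-1) + 0·0 + (-1)·(-1) + (0)·(-2) + (0)·(-1) = 1
  c_3 = (-1)·(3) + (1)·(-1) + 1·0 + (-1)·(-1) + 0·0 + (-2)·(-1) + (0)·(-2) + (-1)·(-1) = 0
  c_4 = 0·3 + (0)·(-1) + 1·0 + (0)·(-1) + 0·0 + (-2)·(-1) + (0)·(-2) + (1)·(-1) = 1
  c_5 = (-2)·(3) + (0)·(-1) + 1·0 + (0)·(-1) + (-1)·(0) + (0)·(-1) + (-1)·(-2) + (-4)·(-1) = 0
  c_6 = 1·3 + (0)·(-1) + 1·0 + (1)·(-1) + 0·0 + (-2)·(-1) + (0)·(-2) + (3)·(-1) = 1
  c_7 = (-1)·(3) + (-1)·(-1) + 0·0 + (1)·(-1) + 0·0 + (0)·(-1) + (0)·(-2) + (-3)·(-1) = 0
  c_8 = 1·3 + (0)·(-1) + 0·0 + (0)·(-1) + 0·0 + (0)·(-1) + (0)·(-2) + (2)·(-1) = 1
Base-2 expansion of each c_i:
  c_1 = 0
  c_2 = 1 = 1·2^0
  c_3 = 0
  c_4 = 1 = 1·2^0
  c_5 = 0
  c_6 = 1 = 1·2^0
  c_7 = 0
  c_8 = 1 = 1·2^0
λ_0 = (0, 1, 0, 1, 0, 1, 0, 1)

((0, 1, 0, 1, 0, 1, 0, 1),)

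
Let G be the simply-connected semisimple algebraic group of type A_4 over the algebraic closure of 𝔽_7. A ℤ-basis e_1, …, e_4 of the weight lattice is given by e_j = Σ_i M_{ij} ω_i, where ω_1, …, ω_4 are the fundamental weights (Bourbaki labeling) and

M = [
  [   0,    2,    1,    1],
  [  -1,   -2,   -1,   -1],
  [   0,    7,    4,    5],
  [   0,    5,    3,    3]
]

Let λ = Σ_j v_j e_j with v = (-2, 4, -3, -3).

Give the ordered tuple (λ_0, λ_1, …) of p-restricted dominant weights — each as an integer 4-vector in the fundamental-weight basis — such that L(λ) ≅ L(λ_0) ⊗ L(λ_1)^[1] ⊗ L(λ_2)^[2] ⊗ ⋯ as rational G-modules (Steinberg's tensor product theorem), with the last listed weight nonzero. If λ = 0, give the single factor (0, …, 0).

((2, 0, 1, 2),)

In the fundamental-weight basis, λ has coordinates c = M·v (v = (-2, 4, -3, -3)):
  c_1 = 0*-2 + 2*4 + 1*-3 + 1*-3 = 2
  c_2 = -1*-2 + -2*4 + -1*-3 + -1*-3 = 0
  c_3 = 0*-2 + 7*4 + 4*-3 + 5*-3 = 1
  c_4 = 0*-2 + 5*4 + 3*-3 + 3*-3 = 2
Expand coordinatewise in base 7:
  c_1 = 2 = 2·7^0
  c_2 = 0
  c_3 = 1 = 1·7^0
  c_4 = 2 = 2·7^0
Factor λ_0 = (2, 0, 1, 2)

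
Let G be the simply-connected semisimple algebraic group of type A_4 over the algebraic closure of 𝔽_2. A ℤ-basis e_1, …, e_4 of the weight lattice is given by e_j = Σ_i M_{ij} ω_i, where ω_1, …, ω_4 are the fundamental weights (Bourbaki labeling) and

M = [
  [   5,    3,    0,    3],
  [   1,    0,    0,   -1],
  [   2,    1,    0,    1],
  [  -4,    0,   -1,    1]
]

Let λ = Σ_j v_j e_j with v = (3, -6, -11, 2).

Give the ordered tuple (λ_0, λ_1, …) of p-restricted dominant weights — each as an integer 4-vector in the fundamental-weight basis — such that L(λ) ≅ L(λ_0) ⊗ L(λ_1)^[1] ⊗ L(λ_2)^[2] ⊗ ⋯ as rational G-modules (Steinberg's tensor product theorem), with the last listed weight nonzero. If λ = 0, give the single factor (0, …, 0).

ω-coordinates c = M·v, v = (3, -6, -11, 2):
  c_1 = 5*3 + 3*-6 + 0*-11 + 3*2 = 3
  c_2 = 1*3 + 0*-6 + 0*-11 + -1*2 = 1
  c_3 = 2*3 + 1*-6 + 0*-11 + 1*2 = 2
  c_4 = -4*3 + 0*-6 + -1*-11 + 1*2 = 1
Expand coordinatewise in base 2:
  c_1 = 3 = 1·2^0 + 1·2^1
  c_2 = 1 = 1·2^0
  c_3 = 2 = 0·2^0 + 1·2^1
  c_4 = 1 = 1·2^0
p-restricted factor λ_0 = (1, 1, 0, 1)
p-restricted factor λ_1 = (1, 0, 1, 0)

((1, 1, 0, 1), (1, 0, 1, 0))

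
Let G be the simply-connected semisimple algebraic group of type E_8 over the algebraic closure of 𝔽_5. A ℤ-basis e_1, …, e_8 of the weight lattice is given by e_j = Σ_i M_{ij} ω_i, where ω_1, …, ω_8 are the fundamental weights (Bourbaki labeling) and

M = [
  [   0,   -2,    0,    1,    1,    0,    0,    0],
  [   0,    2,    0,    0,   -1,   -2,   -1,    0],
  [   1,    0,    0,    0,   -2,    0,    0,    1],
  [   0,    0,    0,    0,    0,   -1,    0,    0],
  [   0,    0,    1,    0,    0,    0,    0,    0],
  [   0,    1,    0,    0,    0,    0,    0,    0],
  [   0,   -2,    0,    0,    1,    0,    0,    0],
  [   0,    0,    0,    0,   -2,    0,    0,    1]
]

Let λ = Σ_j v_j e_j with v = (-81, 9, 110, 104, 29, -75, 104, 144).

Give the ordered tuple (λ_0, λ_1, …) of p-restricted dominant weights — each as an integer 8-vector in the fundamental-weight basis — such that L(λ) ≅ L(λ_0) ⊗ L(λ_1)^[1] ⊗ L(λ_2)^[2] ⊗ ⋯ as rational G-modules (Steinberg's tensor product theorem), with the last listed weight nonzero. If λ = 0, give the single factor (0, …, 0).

((0, 0, 0, 0, 0, 4, 1, 1), (3, 2, 1, 0, 2, 1, 2, 2), (4, 1, 0, 3, 4, 0, 0, 3))

In the fundamental-weight basis, λ has coordinates c = M·v (v = (-81, 9, 110, 104, 29, -75, 104, 144)):
  c_1 = 0*-81 + -2*9 + 0*110 + 1*104 + 1*29 + 0*-75 + 0*104 + 0*144 = 115
  c_2 = 0*-81 + 2*9 + 0*110 + 0*104 + -1*29 + -2*-75 + -1*104 + 0*144 = 35
  c_3 = 1*-81 + 0*9 + 0*110 + 0*104 + -2*29 + 0*-75 + 0*104 + 1*144 = 5
  c_4 = 0*-81 + 0*9 + 0*110 + 0*104 + 0*29 + -1*-75 + 0*104 + 0*144 = 75
  c_5 = 0*-81 + 0*9 + 1*110 + 0*104 + 0*29 + 0*-75 + 0*104 + 0*144 = 110
  c_6 = 0*-81 + 1*9 + 0*110 + 0*104 + 0*29 + 0*-75 + 0*104 + 0*144 = 9
  c_7 = 0*-81 + -2*9 + 0*110 + 0*104 + 1*29 + 0*-75 + 0*104 + 0*144 = 11
  c_8 = 0*-81 + 0*9 + 0*110 + 0*104 + -2*29 + 0*-75 + 0*104 + 1*144 = 86
Base-5 expansion of each c_i:
  c_1 = 115 = 0·5^0 + 3·5^1 + 4·5^2
  c_2 = 35 = 0·5^0 + 2·5^1 + 1·5^2
  c_3 = 5 = 0·5^0 + 1·5^1
  c_4 = 75 = 0·5^0 + 0·5^1 + 3·5^2
  c_5 = 110 = 0·5^0 + 2·5^1 + 4·5^2
  c_6 = 9 = 4·5^0 + 1·5^1
  c_7 = 11 = 1·5^0 + 2·5^1
  c_8 = 86 = 1·5^0 + 2·5^1 + 3·5^2
p-restricted factor λ_0 = (0, 0, 0, 0, 0, 4, 1, 1)
p-restricted factor λ_1 = (3, 2, 1, 0, 2, 1, 2, 2)
p-restricted factor λ_2 = (4, 1, 0, 3, 4, 0, 0, 3)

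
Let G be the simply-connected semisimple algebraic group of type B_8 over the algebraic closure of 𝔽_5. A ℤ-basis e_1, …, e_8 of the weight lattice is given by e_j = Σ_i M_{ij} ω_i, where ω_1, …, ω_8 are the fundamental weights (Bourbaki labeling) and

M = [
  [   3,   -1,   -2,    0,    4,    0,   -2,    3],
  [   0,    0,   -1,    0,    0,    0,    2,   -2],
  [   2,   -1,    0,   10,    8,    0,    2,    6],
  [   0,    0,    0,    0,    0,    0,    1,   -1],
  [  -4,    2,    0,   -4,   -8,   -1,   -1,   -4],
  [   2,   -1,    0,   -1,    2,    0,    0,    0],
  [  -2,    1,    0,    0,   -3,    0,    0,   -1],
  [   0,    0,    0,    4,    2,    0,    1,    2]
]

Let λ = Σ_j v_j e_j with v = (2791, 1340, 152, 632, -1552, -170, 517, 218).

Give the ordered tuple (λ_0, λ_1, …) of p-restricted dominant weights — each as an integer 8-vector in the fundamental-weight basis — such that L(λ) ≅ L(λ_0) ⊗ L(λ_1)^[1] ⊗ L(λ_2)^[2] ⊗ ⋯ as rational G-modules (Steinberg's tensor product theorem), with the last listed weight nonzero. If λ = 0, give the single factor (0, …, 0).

Converting to the ω-basis (c_i = row i of M dotted with v = (2791, 1340, 152, 632, -1552, -170, 517, 218)):
  c_1 = 3·2791 + (-1)·(1340) + (-2)·(152) + 0·632 + (4)·(-1552) + (0)·(-170) + (-2)·(517) + 3·218 = 141
  c_2 = 0·2791 + 0·1340 + (-1)·(152) + 0·632 + (0)·(-1552) + (0)·(-170) + 2·517 + (-2)·(218) = 446
  c_3 = 2·2791 + (-1)·(1340) + 0·152 + 10·632 + (8)·(-1552) + (0)·(-170) + 2·517 + 6·218 = 488
  c_4 = 0·2791 + 0·1340 + 0·152 + 0·632 + (0)·(-1552) + (0)·(-170) + 1·517 + (-1)·(218) = 299
  c_5 = (-4)·(2791) + 2·1340 + 0·152 + (-4)·(632) + (-8)·(-1552) + (-1)·(-170) + (-1)·(517) + (-4)·(218) = 185
  c_6 = 2·2791 + (-1)·(1340) + 0·152 + (-1)·(632) + (2)·(-1552) + (0)·(-170) + 0·517 + 0·218 = 506
  c_7 = (-2)·(2791) + 1·1340 + 0·152 + 0·632 + (-3)·(-1552) + (0)·(-170) + 0·517 + (-1)·(218) = 196
  c_8 = 0·2791 + 0·1340 + 0·152 + 4·632 + (2)·(-1552) + (0)·(-170) + 1·517 + 2·218 = 377
Expand coordinatewise in base 5:
  c_1 = 141 = 1·5^0 + 3·5^1 + 0·5^2 + 1·5^3
  c_2 = 446 = 1·5^0 + 4·5^1 + 2·5^2 + 3·5^3
  c_3 = 488 = 3·5^0 + 2·5^1 + 4·5^2 + 3·5^3
  c_4 = 299 = 4·5^0 + 4·5^1 + 1·5^2 + 2·5^3
  c_5 = 185 = 0·5^0 + 2·5^1 + 2·5^2 + 1·5^3
  c_6 = 506 = 1·5^0 + 1·5^1 + 0·5^2 + 4·5^3
  c_7 = 196 = 1·5^0 + 4·5^1 + 2·5^2 + 1·5^3
  c_8 = 377 = 2·5^0 + 0·5^1 + 0·5^2 + 3·5^3
p-restricted factor λ_0 = (1, 1, 3, 4, 0, 1, 1, 2)
p-restricted factor λ_1 = (3, 4, 2, 4, 2, 1, 4, 0)
p-restricted factor λ_2 = (0, 2, 4, 1, 2, 0, 2, 0)
p-restricted factor λ_3 = (1, 3, 3, 2, 1, 4, 1, 3)

((1, 1, 3, 4, 0, 1, 1, 2), (3, 4, 2, 4, 2, 1, 4, 0), (0, 2, 4, 1, 2, 0, 2, 0), (1, 3, 3, 2, 1, 4, 1, 3))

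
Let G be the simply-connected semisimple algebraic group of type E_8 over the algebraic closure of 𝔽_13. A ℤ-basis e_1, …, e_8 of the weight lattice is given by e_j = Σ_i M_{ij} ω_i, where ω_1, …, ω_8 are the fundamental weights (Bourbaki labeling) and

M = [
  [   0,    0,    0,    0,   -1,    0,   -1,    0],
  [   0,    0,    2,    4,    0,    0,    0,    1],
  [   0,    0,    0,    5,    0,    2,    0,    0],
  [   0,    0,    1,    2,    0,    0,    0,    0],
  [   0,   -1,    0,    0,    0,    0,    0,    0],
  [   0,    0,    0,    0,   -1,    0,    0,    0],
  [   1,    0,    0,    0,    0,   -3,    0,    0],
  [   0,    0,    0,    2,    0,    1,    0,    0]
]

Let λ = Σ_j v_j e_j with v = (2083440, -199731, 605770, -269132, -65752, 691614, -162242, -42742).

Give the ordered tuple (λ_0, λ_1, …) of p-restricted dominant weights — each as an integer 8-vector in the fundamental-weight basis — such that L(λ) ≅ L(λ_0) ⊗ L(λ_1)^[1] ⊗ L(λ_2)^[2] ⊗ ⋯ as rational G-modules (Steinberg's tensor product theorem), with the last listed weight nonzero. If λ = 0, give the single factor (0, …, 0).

((0, 9, 11, 10, 12, 11, 5, 2), (1, 12, 3, 5, 10, 0, 11, 5), (10, 12, 1, 9, 11, 12, 11, 10), (12, 2, 4, 4, 12, 3, 3, 4), (7, 3, 1, 2, 6, 2, 0, 5))

Converting to the ω-basis (c_i = row i of M dotted with v = (2083440, -199731, 605770, -269132, -65752, 691614, -162242, -42742)):
  c_1 = 0*2083440 + 0*-199731 + 0*605770 + 0*-269132 + -1*-65752 + 0*691614 + -1*-162242 + 0*-42742 = 227994
  c_2 = 0*2083440 + 0*-199731 + 2*605770 + 4*-269132 + 0*-65752 + 0*691614 + 0*-162242 + 1*-42742 = 92270
  c_3 = 0*2083440 + 0*-199731 + 0*605770 + 5*-269132 + 0*-65752 + 2*691614 + 0*-162242 + 0*-42742 = 37568
  c_4 = 0*2083440 + 0*-199731 + 1*605770 + 2*-269132 + 0*-65752 + 0*691614 + 0*-162242 + 0*-42742 = 67506
  c_5 = 0*2083440 + -1*-199731 + 0*605770 + 0*-269132 + 0*-65752 + 0*691614 + 0*-162242 + 0*-42742 = 199731
  c_6 = 0*2083440 + 0*-199731 + 0*605770 + 0*-269132 + -1*-65752 + 0*691614 + 0*-162242 + 0*-42742 = 65752
  c_7 = 1*2083440 + 0*-199731 + 0*605770 + 0*-269132 + 0*-65752 + -3*691614 + 0*-162242 + 0*-42742 = 8598
  c_8 = 0*2083440 + 0*-199731 + 0*605770 + 2*-269132 + 0*-65752 + 1*691614 + 0*-162242 + 0*-42742 = 153350
Expand coordinatewise in base 13:
  c_1 = 227994 = 0·13^0 + 1·13^1 + 10·13^2 + 12·13^3 + 7·13^4
  c_2 = 92270 = 9·13^0 + 12·13^1 + 12·13^2 + 2·13^3 + 3·13^4
  c_3 = 37568 = 11·13^0 + 3·13^1 + 1·13^2 + 4·13^3 + 1·13^4
  c_4 = 67506 = 10·13^0 + 5·13^1 + 9·13^2 + 4·13^3 + 2·13^4
  c_5 = 199731 = 12·13^0 + 10·13^1 + 11·13^2 + 12·13^3 + 6·13^4
  c_6 = 65752 = 11·13^0 + 0·13^1 + 12·13^2 + 3·13^3 + 2·13^4
  c_7 = 8598 = 5·13^0 + 11·13^1 + 11·13^2 + 3·13^3
  c_8 = 153350 = 2·13^0 + 5·13^1 + 10·13^2 + 4·13^3 + 5·13^4
Factor λ_0 = (0, 9, 11, 10, 12, 11, 5, 2)
Factor λ_1 = (1, 12, 3, 5, 10, 0, 11, 5)
Factor λ_2 = (10, 12, 1, 9, 11, 12, 11, 10)
Factor λ_3 = (12, 2, 4, 4, 12, 3, 3, 4)
Factor λ_4 = (7, 3, 1, 2, 6, 2, 0, 5)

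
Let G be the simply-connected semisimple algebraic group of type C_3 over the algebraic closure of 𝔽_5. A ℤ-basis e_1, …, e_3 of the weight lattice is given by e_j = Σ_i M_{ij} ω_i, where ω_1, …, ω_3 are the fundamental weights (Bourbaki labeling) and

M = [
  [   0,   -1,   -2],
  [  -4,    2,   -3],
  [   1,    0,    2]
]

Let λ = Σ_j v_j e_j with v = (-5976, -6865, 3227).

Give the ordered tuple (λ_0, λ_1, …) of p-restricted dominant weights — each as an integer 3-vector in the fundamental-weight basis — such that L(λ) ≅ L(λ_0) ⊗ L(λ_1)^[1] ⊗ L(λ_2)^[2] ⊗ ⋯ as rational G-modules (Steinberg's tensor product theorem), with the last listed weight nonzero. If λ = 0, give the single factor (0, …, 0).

((1, 3, 3), (2, 3, 0), (1, 4, 4), (3, 3, 3))

In the fundamental-weight basis, λ has coordinates c = M·v (v = (-5976, -6865, 3227)):
  c_1 = (0)·(-5976) + (-1)·(-6865) + (-2)·(3227) = 411
  c_2 = (-4)·(-5976) + (2)·(-6865) + (-3)·(3227) = 493
  c_3 = (1)·(-5976) + (0)·(-6865) + 2·3227 = 478
Writing each c_i in base p = 5:
  c_1 = 411 = 1·5^0 + 2·5^1 + 1·5^2 + 3·5^3
  c_2 = 493 = 3·5^0 + 3·5^1 + 4·5^2 + 3·5^3
  c_3 = 478 = 3·5^0 + 0·5^1 + 4·5^2 + 3·5^3
Factor λ_0 = (1, 3, 3)
Factor λ_1 = (2, 3, 0)
Factor λ_2 = (1, 4, 4)
Factor λ_3 = (3, 3, 3)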